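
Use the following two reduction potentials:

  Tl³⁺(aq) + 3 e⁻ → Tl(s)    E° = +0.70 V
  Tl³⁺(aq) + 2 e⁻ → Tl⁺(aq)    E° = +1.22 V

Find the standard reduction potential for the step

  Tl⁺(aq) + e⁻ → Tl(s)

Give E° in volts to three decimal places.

Sequential free energies add, so n₃E°₃ = n₁E°₁ + n₂E°₂.
With n₃ = 3, and the known step contributing 2×(+1.22) V, the unknown satisfies 1·E° = 3×(+0.70) − 2×(+1.22) = -0.340.
E° = -0.340 / 1 = -0.340 V.

-0.340 V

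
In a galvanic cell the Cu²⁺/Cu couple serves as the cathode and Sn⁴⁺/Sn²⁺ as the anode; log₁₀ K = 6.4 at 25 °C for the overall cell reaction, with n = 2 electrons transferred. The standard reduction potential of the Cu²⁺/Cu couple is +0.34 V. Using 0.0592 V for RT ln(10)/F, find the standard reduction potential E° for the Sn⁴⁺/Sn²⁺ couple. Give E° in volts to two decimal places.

E°cell = (0.0592/n)·log K = (0.0592/2)(6.4) = +0.189 V.
Since Cu²⁺/Cu is the cathode and Sn⁴⁺/Sn²⁺ the anode, E°cell = E°(Cu²⁺/Cu) − E°(Sn⁴⁺/Sn²⁺).
So E°(Sn⁴⁺/Sn²⁺) = E°(Cu²⁺/Cu) − E°cell = (+0.34) − (+0.189) = +0.15 V.

+0.15 V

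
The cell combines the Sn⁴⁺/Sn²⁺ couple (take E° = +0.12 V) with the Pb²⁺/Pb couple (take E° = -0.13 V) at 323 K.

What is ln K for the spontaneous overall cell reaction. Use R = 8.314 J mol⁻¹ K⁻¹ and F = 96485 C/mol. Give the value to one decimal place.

18.0

Cathode: Sn⁴⁺/Sn²⁺; anode: Pb²⁺/Pb. E°cell = (+0.12) − (-0.13) = +0.25 V, with n = 2.
ΔG° = −nFE° = −RT ln K, so ln K = nFE°/(RT) = (2)(96485)(+0.25) / ((8.314)(323)) = 17.965.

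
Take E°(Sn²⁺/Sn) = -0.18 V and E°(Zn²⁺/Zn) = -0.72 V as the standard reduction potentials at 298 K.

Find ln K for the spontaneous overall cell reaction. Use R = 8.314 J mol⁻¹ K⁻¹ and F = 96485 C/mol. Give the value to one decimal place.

Cathode: Sn²⁺/Sn; anode: Zn²⁺/Zn. E°cell = (-0.18) − (-0.72) = +0.54 V, with n = 2.
ΔG° = −nFE° = −RT ln K, so ln K = nFE°/(RT) = (2)(96485)(+0.54) / ((8.314)(298)) = 42.059.

42.1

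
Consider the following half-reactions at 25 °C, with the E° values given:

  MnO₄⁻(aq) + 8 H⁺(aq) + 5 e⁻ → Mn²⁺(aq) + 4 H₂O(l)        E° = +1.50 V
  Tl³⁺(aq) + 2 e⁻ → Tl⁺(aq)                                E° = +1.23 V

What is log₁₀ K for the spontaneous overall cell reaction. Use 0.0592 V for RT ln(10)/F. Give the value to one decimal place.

Cathode: MnO₄⁻/Mn²⁺; anode: Tl³⁺/Tl⁺. E°cell = +0.27 V, n = 10.
log K = nE°cell / 0.0592 = (10)(+0.27) / 0.0592 = 45.6.

45.6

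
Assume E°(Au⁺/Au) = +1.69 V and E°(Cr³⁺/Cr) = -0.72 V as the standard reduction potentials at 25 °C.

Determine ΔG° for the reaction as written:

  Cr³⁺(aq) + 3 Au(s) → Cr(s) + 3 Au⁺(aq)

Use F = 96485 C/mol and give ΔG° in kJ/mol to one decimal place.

As written, Cr³⁺/Cr is reduced (cathode) and Au⁺/Au is oxidised (anode), so E°cell = (-0.72) − (+1.69) = -2.41 V.
Balancing electrons gives n = 3.
ΔG° = −nFE° = −(3)(96485)(-2.41) = 697,587 J = +697.6 kJ/mol.

+697.6 kJ/mol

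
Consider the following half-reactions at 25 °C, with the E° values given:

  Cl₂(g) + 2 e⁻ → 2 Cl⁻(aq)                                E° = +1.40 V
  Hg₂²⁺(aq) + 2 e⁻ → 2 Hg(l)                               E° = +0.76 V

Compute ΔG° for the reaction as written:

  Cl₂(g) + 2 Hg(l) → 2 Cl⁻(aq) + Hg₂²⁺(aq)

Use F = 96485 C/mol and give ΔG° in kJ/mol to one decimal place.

As written, Cl₂/Cl⁻ is reduced (cathode) and Hg₂²⁺/Hg is oxidised (anode), so E°cell = (+1.40) − (+0.76) = +0.64 V.
Balancing electrons gives n = 2.
ΔG° = −nFE° = −(2)(96485)(+0.64) = -123,501 J = -123.5 kJ/mol.

-123.5 kJ/mol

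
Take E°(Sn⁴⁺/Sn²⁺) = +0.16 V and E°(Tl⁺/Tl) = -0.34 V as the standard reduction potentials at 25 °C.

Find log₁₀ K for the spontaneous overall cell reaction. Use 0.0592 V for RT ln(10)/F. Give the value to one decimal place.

16.9

Cathode: Sn⁴⁺/Sn²⁺; anode: Tl⁺/Tl. E°cell = +0.50 V, n = 2.
log K = nE°cell / 0.0592 = (2)(+0.50) / 0.0592 = 16.9.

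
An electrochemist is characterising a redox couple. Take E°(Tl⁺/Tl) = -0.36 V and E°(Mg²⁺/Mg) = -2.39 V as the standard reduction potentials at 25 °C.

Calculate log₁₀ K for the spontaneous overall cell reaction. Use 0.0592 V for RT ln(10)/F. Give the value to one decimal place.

Cathode: Tl⁺/Tl; anode: Mg²⁺/Mg. E°cell = +2.03 V, n = 2.
log K = nE°cell / 0.0592 = (2)(+2.03) / 0.0592 = 68.6.

68.6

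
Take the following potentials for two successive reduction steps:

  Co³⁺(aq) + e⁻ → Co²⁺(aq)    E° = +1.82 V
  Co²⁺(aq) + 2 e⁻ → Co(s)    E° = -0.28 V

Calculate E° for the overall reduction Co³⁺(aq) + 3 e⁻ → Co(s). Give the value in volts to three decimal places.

+0.420 V

Standard free energies of sequential steps add: ΔG°₃ = ΔG°₁ + ΔG°₂, so n₃E°₃ = n₁E°₁ + n₂E°₂.
E°₃ = (1×+1.82 + 2×-0.28) / 3 = (+1.260) / 3 = +0.420 V.
E° values themselves are not directly additive — weighting by electron count is essential.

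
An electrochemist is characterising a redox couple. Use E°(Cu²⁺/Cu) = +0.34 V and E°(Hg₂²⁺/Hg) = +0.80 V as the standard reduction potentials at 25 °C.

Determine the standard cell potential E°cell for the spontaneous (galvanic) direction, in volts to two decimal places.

The Hg₂²⁺/Hg couple has the higher reduction potential, so it is the cathode; Cu²⁺/Cu is oxidised at the anode.
E°cell = E°(cathode) − E°(anode) = (+0.80) − (+0.34) = +0.46 V.

+0.46 V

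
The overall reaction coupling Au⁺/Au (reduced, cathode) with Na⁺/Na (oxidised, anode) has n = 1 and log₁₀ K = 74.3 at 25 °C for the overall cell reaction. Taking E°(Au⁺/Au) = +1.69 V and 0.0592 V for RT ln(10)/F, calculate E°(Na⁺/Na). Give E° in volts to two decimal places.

E°cell = (0.0592/n)·log K = (0.0592/1)(74.3) = +4.399 V.
Since Au⁺/Au is the cathode and Na⁺/Na the anode, E°cell = E°(Au⁺/Au) − E°(Na⁺/Na).
So E°(Na⁺/Na) = E°(Au⁺/Au) − E°cell = (+1.69) − (+4.399) = -2.71 V.

-2.71 V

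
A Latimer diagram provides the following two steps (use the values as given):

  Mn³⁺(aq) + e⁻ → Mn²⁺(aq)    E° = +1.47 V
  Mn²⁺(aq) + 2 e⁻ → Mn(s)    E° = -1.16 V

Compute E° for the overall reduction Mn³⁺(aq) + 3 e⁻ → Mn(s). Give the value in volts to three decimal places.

Standard free energies of sequential steps add: ΔG°₃ = ΔG°₁ + ΔG°₂, so n₃E°₃ = n₁E°₁ + n₂E°₂.
E°₃ = (1×+1.47 + 2×-1.16) / 3 = (-0.850) / 3 = -0.283 V.

-0.283 V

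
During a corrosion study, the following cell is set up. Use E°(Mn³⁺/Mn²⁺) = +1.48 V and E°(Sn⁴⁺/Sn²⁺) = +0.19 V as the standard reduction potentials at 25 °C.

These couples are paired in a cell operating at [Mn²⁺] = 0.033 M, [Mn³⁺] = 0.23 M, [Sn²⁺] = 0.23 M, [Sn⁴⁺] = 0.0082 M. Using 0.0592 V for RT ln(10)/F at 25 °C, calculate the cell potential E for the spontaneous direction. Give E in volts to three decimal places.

+1.383 V

Mn³⁺/Mn²⁺ is the cathode (higher E°), Sn⁴⁺/Sn²⁺ the anode: E°cell = +1.48 − (+0.19) = +1.29 V, n = 2.
Overall: 2 Mn³⁺(aq) + Sn²⁺(aq) → 2 Mn²⁺(aq) + Sn⁴⁺(aq)
Q = [Mn²⁺]^2·[Sn⁴⁺] / ([Mn³⁺]^2·[Sn²⁺]); log Q = -3.134.
E = E° − (0.0592/n) log Q = +1.29 − (0.0592/2)(-3.134) = +1.383 V.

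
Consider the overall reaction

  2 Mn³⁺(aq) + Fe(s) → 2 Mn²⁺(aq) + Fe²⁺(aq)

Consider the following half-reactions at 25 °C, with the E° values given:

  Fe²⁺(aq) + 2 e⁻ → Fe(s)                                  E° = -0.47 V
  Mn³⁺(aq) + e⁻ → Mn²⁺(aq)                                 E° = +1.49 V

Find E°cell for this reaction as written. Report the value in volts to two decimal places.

+1.96 V

The Mn³⁺/Mn²⁺ couple has the higher reduction potential, so it is the cathode; Fe²⁺/Fe is oxidised at the anode.
E°cell = E°(cathode) − E°(anode) = (+1.49) − (-0.47) = +1.96 V.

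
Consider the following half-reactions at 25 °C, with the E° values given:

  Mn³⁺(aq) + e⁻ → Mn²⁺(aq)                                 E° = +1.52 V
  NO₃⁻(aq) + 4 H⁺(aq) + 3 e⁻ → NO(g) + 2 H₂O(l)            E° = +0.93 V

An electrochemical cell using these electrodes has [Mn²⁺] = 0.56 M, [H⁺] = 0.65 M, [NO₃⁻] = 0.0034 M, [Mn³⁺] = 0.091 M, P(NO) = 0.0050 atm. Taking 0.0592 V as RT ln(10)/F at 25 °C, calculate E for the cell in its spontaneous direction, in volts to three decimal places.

+0.561 V

Mn³⁺/Mn²⁺ is the cathode (higher E°), NO₃⁻/NO the anode: E°cell = +1.52 − (+0.93) = +0.59 V, n = 3.
Overall: 3 Mn³⁺(aq) + NO(g) + 2 H₂O(l) → 3 Mn²⁺(aq) + NO₃⁻(aq) + 4 H⁺(aq)
Q = [Mn²⁺]^3·[NO₃⁻]·[H⁺]^4 / ([Mn³⁺]^3·P(NO)); log Q = 1.452.
E = E° − (0.0592/n) log Q = +0.59 − (0.0592/3)(1.452) = +0.561 V.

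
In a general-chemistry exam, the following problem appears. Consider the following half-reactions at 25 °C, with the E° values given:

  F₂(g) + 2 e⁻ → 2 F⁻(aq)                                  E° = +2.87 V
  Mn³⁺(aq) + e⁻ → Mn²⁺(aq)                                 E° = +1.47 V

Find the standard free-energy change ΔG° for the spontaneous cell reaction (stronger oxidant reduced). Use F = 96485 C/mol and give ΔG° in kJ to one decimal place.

F₂/F⁻ (E° = +2.87 V) is the cathode; Mn³⁺/Mn²⁺ (E° = +1.47 V) is the anode, so E°cell = +1.40 V.
Balancing electrons gives n = 2 (lcm of 2 and 1).
ΔG° = −nFE° = −(2)(96485)(+1.40) = -270,158 J = -270.2 kJ.

-270.2 kJ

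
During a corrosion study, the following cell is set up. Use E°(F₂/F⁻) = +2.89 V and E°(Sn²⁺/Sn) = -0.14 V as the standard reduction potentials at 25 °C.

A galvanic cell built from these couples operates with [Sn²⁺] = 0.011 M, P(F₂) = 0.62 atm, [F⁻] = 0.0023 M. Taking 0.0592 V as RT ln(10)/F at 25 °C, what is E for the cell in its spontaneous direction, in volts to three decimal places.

+3.238 V

F₂/F⁻ is the cathode (higher E°), Sn²⁺/Sn the anode: E°cell = +2.89 − (-0.14) = +3.03 V, n = 2.
Overall: F₂(g) + Sn(s) → 2 F⁻(aq) + Sn²⁺(aq)
Q = [F⁻]^2·[Sn²⁺] / (P(F₂)); log Q = -7.028.
E = E° − (0.0592/n) log Q = +3.03 − (0.0592/2)(-7.028) = +3.238 V.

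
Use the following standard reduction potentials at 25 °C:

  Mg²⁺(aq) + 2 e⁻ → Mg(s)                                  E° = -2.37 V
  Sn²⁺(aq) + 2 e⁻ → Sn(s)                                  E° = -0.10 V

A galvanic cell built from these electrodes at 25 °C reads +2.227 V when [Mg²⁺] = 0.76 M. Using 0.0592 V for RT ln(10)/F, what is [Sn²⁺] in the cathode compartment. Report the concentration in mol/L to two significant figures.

0.027 M

Sn²⁺/Sn is the cathode, Mg²⁺/Mg the anode: E°cell = +2.27 V, n = 2.
Overall reaction: Sn²⁺(aq) + Mg(s) → Sn(s) + Mg²⁺(aq); Q = [Mg²⁺]^1/[Sn²⁺]^1.
From E = E° − (0.0592/n) log Q: log Q = (E° − E)·n/0.0592 = (+2.27 − (+2.227))·2/0.0592 = 1.4527.
So 1·log[Sn²⁺] = 1·log(0.76) − log Q = -0.1192 − (1.4527) = -1.5719; [Sn²⁺] = 10^(-1.5719) ≈ 0.027 M.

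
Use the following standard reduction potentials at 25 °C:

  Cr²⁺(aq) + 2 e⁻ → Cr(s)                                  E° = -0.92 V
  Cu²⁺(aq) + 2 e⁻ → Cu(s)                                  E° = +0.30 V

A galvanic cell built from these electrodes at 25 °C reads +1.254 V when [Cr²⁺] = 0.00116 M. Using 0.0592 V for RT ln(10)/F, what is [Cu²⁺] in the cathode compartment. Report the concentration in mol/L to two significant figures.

Cu²⁺/Cu is the cathode, Cr²⁺/Cr the anode: E°cell = +1.22 V, n = 2.
Overall reaction: Cu²⁺(aq) + Cr(s) → Cu(s) + Cr²⁺(aq); Q = [Cr²⁺]^1/[Cu²⁺]^1.
From E = E° − (0.0592/n) log Q: log Q = (E° − E)·n/0.0592 = (+1.22 − (+1.254))·2/0.0592 = -1.1486.
So 1·log[Cu²⁺] = 1·log(0.00116) − log Q = -2.9355 − (-1.1486) = -1.7869; [Cu²⁺] = 10^(-1.7869) ≈ 0.016 M.

0.016 M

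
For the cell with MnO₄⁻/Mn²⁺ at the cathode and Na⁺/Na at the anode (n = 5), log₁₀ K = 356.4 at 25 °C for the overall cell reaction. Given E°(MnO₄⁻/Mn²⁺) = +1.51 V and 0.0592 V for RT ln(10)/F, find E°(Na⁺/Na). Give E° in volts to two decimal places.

E°cell = (0.0592/n)·log K = (0.0592/5)(356.4) = +4.220 V.
Since MnO₄⁻/Mn²⁺ is the cathode and Na⁺/Na the anode, E°cell = E°(MnO₄⁻/Mn²⁺) − E°(Na⁺/Na).
So E°(Na⁺/Na) = E°(MnO₄⁻/Mn²⁺) − E°cell = (+1.51) − (+4.220) = -2.71 V.

-2.71 V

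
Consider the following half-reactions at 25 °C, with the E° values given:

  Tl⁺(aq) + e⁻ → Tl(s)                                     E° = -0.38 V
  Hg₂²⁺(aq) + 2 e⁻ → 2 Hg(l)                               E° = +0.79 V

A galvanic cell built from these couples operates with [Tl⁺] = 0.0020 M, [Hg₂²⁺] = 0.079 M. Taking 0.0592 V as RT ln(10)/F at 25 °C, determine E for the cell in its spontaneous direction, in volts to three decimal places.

Hg₂²⁺/Hg is the cathode (higher E°), Tl⁺/Tl the anode: E°cell = +0.79 − (-0.38) = +1.17 V, n = 2.
Overall: Hg₂²⁺(aq) + 2 Tl(s) → 2 Hg(l) + 2 Tl⁺(aq)
Q = [Tl⁺]^2 / ([Hg₂²⁺]); log Q = -4.296.
E = E° − (0.0592/n) log Q = +1.17 − (0.0592/2)(-4.296) = +1.297 V.

+1.297 V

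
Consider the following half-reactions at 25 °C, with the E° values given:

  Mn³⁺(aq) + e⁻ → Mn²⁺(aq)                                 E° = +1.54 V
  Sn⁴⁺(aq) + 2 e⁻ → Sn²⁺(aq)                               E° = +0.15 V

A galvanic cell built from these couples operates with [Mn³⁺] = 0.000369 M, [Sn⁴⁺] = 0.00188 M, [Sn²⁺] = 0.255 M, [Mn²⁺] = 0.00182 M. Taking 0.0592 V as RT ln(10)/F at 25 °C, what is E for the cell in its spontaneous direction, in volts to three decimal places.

Mn³⁺/Mn²⁺ is the cathode (higher E°), Sn⁴⁺/Sn²⁺ the anode: E°cell = +1.54 − (+0.15) = +1.39 V, n = 2.
Overall: 2 Mn³⁺(aq) + Sn²⁺(aq) → 2 Mn²⁺(aq) + Sn⁴⁺(aq)
Q = [Mn²⁺]^2·[Sn⁴⁺] / ([Mn³⁺]^2·[Sn²⁺]); log Q = -0.746.
E = E° − (0.0592/n) log Q = +1.39 − (0.0592/2)(-0.746) = +1.412 V.

+1.412 V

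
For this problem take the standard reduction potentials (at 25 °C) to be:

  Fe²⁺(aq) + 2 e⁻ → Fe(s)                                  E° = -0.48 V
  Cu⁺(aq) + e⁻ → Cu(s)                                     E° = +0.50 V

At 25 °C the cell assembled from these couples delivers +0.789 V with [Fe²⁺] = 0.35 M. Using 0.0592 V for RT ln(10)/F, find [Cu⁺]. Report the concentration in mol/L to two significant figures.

0.00035 M

Cu⁺/Cu is the cathode, Fe²⁺/Fe the anode: E°cell = +0.98 V, n = 2.
Overall reaction: 2 Cu⁺(aq) + Fe(s) → 2 Cu(s) + Fe²⁺(aq); Q = [Fe²⁺]^1/[Cu⁺]^2.
From E = E° − (0.0592/n) log Q: log Q = (E° − E)·n/0.0592 = (+0.98 − (+0.789))·2/0.0592 = 6.4527.
So 2·log[Cu⁺] = 1·log(0.35) − log Q = -0.4559 − (6.4527) = -6.9086; log[Cu⁺] = -6.9086 / 2 = -3.4543; [Cu⁺] = 10^(-3.4543) ≈ 0.00035 M.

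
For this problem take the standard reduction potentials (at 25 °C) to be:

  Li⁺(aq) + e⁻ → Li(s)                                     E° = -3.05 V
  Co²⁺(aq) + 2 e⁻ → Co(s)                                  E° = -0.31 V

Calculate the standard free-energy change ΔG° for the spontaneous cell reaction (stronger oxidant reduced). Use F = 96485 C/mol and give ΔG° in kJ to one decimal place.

-528.7 kJ

Co²⁺/Co (E° = -0.31 V) is the cathode; Li⁺/Li (E° = -3.05 V) is the anode, so E°cell = +2.74 V.
Balancing electrons gives n = 2 (lcm of 2 and 1).
ΔG° = −nFE° = −(2)(96485)(+2.74) = -528,738 J = -528.7 kJ.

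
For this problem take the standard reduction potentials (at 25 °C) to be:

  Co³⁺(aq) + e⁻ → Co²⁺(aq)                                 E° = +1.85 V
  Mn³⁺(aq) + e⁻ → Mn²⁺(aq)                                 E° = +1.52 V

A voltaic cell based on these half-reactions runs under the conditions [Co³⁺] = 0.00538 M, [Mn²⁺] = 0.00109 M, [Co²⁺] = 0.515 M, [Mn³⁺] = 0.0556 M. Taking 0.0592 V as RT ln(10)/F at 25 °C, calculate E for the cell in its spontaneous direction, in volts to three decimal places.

Co³⁺/Co²⁺ is the cathode (higher E°), Mn³⁺/Mn²⁺ the anode: E°cell = +1.85 − (+1.52) = +0.33 V, n = 1.
Overall: Co³⁺(aq) + Mn²⁺(aq) → Co²⁺(aq) + Mn³⁺(aq)
Q = [Co²⁺]·[Mn³⁺] / ([Co³⁺]·[Mn²⁺]); log Q = 3.689.
E = E° − (0.0592/n) log Q = +0.33 − (0.0592/1)(3.689) = +0.112 V.

+0.112 V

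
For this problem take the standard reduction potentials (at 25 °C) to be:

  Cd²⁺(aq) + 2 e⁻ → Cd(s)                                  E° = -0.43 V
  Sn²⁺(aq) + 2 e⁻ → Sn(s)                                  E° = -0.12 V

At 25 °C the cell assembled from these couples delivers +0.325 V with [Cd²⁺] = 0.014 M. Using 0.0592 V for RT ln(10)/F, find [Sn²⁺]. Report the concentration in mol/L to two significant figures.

0.045 M

Sn²⁺/Sn is the cathode, Cd²⁺/Cd the anode: E°cell = +0.31 V, n = 2.
Overall reaction: Sn²⁺(aq) + Cd(s) → Sn(s) + Cd²⁺(aq); Q = [Cd²⁺]^1/[Sn²⁺]^1.
From E = E° − (0.0592/n) log Q: log Q = (E° − E)·n/0.0592 = (+0.31 − (+0.325))·2/0.0592 = -0.5068.
So 1·log[Sn²⁺] = 1·log(0.014) − log Q = -1.8539 − (-0.5068) = -1.3471; [Sn²⁺] = 10^(-1.3471) ≈ 0.045 M.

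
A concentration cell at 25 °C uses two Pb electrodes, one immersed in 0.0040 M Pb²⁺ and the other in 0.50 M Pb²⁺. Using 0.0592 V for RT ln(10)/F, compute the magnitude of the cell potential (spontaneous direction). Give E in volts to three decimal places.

For a concentration cell E°cell = 0. The 0.50 M side is the cathode (reduction is favoured where [Pb²⁺] is higher).
With n = 2, E = −(0.0592/2) log([Pb²⁺]ₐₙ/[Pb²⁺]꜀ₐₜ) = −(0.0592/2) log(0.004/0.5) = −(0.0592/2)(-2.097) = +0.062 V.

+0.062 V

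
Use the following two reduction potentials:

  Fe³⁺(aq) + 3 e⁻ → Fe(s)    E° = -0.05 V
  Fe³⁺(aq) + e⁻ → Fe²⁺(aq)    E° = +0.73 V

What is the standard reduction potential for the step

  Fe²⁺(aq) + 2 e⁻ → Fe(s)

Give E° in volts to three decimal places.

Sequential free energies add, so n₃E°₃ = n₁E°₁ + n₂E°₂.
With n₃ = 3, and the known step contributing 1×(+0.73) V, the unknown satisfies 2·E° = 3×(-0.05) − 1×(+0.73) = -0.880.
E° = -0.880 / 2 = -0.440 V.

-0.440 V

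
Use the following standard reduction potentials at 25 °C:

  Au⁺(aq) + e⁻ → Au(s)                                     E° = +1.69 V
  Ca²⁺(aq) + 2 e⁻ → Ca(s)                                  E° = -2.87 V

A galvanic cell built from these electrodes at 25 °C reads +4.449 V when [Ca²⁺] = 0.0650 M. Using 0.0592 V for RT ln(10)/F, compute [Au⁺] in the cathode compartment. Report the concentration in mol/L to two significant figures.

Au⁺/Au is the cathode, Ca²⁺/Ca the anode: E°cell = +4.56 V, n = 2.
Overall reaction: 2 Au⁺(aq) + Ca(s) → 2 Au(s) + Ca²⁺(aq); Q = [Ca²⁺]^1/[Au⁺]^2.
From E = E° − (0.0592/n) log Q: log Q = (E° − E)·n/0.0592 = (+4.56 − (+4.449))·2/0.0592 = 3.7500.
So 2·log[Au⁺] = 1·log(0.065) − log Q = -1.1871 − (3.7500) = -4.9371; log[Au⁺] = -4.9371 / 2 = -2.4686; [Au⁺] = 10^(-2.4686) ≈ 0.0034 M.

0.0034 M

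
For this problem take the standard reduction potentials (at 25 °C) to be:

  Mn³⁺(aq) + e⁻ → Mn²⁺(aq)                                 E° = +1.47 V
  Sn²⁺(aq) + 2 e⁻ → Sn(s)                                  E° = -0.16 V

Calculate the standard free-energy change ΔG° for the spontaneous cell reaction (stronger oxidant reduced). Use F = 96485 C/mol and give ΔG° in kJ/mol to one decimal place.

Mn³⁺/Mn²⁺ (E° = +1.47 V) is the cathode; Sn²⁺/Sn (E° = -0.16 V) is the anode, so E°cell = +1.63 V.
Balancing electrons gives n = 2 (lcm of 1 and 2).
ΔG° = −nFE° = −(2)(96485)(+1.63) = -314,541 J = -314.5 kJ/mol.

-314.5 kJ/mol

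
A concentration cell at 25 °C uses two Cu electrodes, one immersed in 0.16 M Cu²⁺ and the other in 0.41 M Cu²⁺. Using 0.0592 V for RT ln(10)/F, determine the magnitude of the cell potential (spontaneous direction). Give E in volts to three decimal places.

For a concentration cell E°cell = 0. The 0.41 M side is the cathode (reduction is favoured where [Cu²⁺] is higher).
With n = 2, E = −(0.0592/2) log([Cu²⁺]ₐₙ/[Cu²⁺]꜀ₐₜ) = −(0.0592/2) log(0.16/0.41) = −(0.0592/2)(-0.409) = +0.012 V.

+0.012 V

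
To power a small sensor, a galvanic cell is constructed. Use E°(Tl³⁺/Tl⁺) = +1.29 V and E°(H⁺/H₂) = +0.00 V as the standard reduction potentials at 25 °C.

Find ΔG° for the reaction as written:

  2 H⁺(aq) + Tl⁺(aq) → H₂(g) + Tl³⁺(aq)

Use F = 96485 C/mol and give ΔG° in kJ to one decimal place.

As written, H⁺/H₂ is reduced (cathode) and Tl³⁺/Tl⁺ is oxidised (anode), so E°cell = (+0.00) − (+1.29) = -1.29 V.
Balancing electrons gives n = 2.
ΔG° = −nFE° = −(2)(96485)(-1.29) = 248,931 J = +248.9 kJ.

+248.9 kJ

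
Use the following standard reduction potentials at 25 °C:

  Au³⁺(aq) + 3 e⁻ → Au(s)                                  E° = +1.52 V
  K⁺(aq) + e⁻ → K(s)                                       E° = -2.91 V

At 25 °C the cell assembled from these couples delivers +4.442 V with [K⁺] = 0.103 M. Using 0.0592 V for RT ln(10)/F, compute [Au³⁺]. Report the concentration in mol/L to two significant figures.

Au³⁺/Au is the cathode, K⁺/K the anode: E°cell = +4.43 V, n = 3.
Overall reaction: Au³⁺(aq) + 3 K(s) → Au(s) + 3 K⁺(aq); Q = [K⁺]^3/[Au³⁺]^1.
From E = E° − (0.0592/n) log Q: log Q = (E° − E)·n/0.0592 = (+4.43 − (+4.442))·3/0.0592 = -0.6081.
So 1·log[Au³⁺] = 3·log(0.103) − log Q = -2.9615 − (-0.6081) = -2.3534; [Au³⁺] = 10^(-2.3534) ≈ 0.0044 M.

0.0044 M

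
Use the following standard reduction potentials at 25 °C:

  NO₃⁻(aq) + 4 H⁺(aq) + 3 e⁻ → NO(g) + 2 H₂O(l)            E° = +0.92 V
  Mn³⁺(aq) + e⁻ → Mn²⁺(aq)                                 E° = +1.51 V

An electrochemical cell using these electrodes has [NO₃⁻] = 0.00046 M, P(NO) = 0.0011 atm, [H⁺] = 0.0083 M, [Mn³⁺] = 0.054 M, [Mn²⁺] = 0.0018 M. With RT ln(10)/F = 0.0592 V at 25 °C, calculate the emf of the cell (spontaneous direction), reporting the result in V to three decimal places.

+0.849 V

Mn³⁺/Mn²⁺ is the cathode (higher E°), NO₃⁻/NO the anode: E°cell = +1.51 − (+0.92) = +0.59 V, n = 3.
Overall: 3 Mn³⁺(aq) + NO(g) + 2 H₂O(l) → 3 Mn²⁺(aq) + NO₃⁻(aq) + 4 H⁺(aq)
Q = [Mn²⁺]^3·[NO₃⁻]·[H⁺]^4 / ([Mn³⁺]^3·P(NO)); log Q = -13.134.
E = E° − (0.0592/n) log Q = +0.59 − (0.0592/3)(-13.134) = +0.849 V.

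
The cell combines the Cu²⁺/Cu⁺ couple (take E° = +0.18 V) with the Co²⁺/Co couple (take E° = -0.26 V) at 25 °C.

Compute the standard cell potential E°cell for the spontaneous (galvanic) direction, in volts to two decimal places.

+0.44 V

The Cu²⁺/Cu⁺ couple has the higher reduction potential, so it is the cathode; Co²⁺/Co is oxidised at the anode.
E°cell = E°(cathode) − E°(anode) = (+0.18) − (-0.26) = +0.44 V.
Since E°cell > 0, the reaction is spontaneous under standard conditions.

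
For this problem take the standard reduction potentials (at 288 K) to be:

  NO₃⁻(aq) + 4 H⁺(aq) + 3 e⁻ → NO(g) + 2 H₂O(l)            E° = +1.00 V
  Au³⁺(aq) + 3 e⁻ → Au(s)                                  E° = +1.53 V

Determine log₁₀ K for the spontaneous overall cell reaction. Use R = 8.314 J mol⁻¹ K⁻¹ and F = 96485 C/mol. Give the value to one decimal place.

27.8

Cathode: Au³⁺/Au; anode: NO₃⁻/NO. E°cell = (+1.53) − (+1.00) = +0.53 V, with n = 3.
ΔG° = −nFE° = −RT ln K, so ln K = nFE°/(RT) = (3)(96485)(+0.53) / ((8.314)(288)) = 64.070.
log₁₀ K = 64.070 / ln 10 = 27.8.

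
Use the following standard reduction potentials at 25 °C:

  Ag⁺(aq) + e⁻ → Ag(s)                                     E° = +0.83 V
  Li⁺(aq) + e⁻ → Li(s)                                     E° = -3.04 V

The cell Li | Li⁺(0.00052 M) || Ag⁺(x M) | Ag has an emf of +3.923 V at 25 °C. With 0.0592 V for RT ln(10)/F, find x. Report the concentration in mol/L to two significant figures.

Ag⁺/Ag is the cathode, Li⁺/Li the anode: E°cell = +3.87 V, n = 1.
Overall reaction: Ag⁺(aq) + Li(s) → Ag(s) + Li⁺(aq); Q = [Li⁺]^1/[Ag⁺]^1.
From E = E° − (0.0592/n) log Q: log Q = (E° − E)·n/0.0592 = (+3.87 − (+3.923))·1/0.0592 = -0.8953.
So 1·log[Ag⁺] = 1·log(0.00052) − log Q = -3.2840 − (-0.8953) = -2.3887; [Ag⁺] = 10^(-2.3887) ≈ 0.0041 M.

0.0041 M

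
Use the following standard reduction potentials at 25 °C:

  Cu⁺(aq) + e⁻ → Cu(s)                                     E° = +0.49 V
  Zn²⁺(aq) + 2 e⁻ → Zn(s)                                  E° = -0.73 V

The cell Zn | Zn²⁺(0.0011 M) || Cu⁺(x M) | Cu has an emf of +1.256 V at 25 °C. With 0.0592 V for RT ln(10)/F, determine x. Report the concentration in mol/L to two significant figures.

0.13 M

Cu⁺/Cu is the cathode, Zn²⁺/Zn the anode: E°cell = +1.22 V, n = 2.
Overall reaction: 2 Cu⁺(aq) + Zn(s) → 2 Cu(s) + Zn²⁺(aq); Q = [Zn²⁺]^1/[Cu⁺]^2.
From E = E° − (0.0592/n) log Q: log Q = (E° − E)·n/0.0592 = (+1.22 − (+1.256))·2/0.0592 = -1.2162.
So 2·log[Cu⁺] = 1·log(0.0011) − log Q = -2.9586 − (-1.2162) = -1.7424; log[Cu⁺] = -1.7424 / 2 = -0.8712; [Cu⁺] = 10^(-0.8712) ≈ 0.13 M.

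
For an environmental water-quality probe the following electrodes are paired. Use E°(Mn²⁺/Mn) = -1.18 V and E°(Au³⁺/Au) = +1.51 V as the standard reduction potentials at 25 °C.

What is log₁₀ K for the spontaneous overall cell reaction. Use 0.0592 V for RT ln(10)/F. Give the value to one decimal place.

272.6

Cathode: Au³⁺/Au; anode: Mn²⁺/Mn. E°cell = +2.69 V, n = 6.
log K = nE°cell / 0.0592 = (6)(+2.69) / 0.0592 = 272.6.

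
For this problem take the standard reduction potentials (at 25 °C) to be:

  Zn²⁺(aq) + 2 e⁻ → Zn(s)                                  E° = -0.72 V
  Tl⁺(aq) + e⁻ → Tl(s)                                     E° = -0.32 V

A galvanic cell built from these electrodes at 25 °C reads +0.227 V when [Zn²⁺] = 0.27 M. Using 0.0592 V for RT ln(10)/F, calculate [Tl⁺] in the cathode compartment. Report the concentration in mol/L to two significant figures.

0.00062 M

Tl⁺/Tl is the cathode, Zn²⁺/Zn the anode: E°cell = +0.40 V, n = 2.
Overall reaction: 2 Tl⁺(aq) + Zn(s) → 2 Tl(s) + Zn²⁺(aq); Q = [Zn²⁺]^1/[Tl⁺]^2.
From E = E° − (0.0592/n) log Q: log Q = (E° − E)·n/0.0592 = (+0.40 − (+0.227))·2/0.0592 = 5.8446.
So 2·log[Tl⁺] = 1·log(0.27) − log Q = -0.5686 − (5.8446) = -6.4132; log[Tl⁺] = -6.4132 / 2 = -3.2066; [Tl⁺] = 10^(-3.2066) ≈ 0.00062 M.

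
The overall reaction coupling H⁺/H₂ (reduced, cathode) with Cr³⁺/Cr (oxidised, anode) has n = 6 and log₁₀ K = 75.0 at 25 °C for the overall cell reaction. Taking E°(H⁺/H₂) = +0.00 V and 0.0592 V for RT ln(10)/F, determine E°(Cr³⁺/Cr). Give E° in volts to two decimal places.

E°cell = (0.0592/n)·log K = (0.0592/6)(75.0) = +0.740 V.
Since H⁺/H₂ is the cathode and Cr³⁺/Cr the anode, E°cell = E°(H⁺/H₂) − E°(Cr³⁺/Cr).
So E°(Cr³⁺/Cr) = E°(H⁺/H₂) − E°cell = (+0.00) − (+0.740) = -0.74 V.

-0.74 V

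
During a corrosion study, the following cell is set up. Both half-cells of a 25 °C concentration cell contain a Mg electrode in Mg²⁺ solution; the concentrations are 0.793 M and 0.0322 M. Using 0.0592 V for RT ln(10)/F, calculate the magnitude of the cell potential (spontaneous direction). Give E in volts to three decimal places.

+0.041 V

For a concentration cell E°cell = 0. The 0.793 M side is the cathode (reduction is favoured where [Mg²⁺] is higher).
With n = 2, E = −(0.0592/2) log([Mg²⁺]ₐₙ/[Mg²⁺]꜀ₐₜ) = −(0.0592/2) log(0.0322/0.793) = −(0.0592/2)(-1.391) = +0.041 V.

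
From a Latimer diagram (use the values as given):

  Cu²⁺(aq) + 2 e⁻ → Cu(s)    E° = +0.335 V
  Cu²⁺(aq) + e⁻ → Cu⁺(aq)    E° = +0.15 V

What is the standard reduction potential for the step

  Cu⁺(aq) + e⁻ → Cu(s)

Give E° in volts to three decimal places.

+0.520 V

Sequential free energies add, so n₃E°₃ = n₁E°₁ + n₂E°₂.
With n₃ = 2, and the known step contributing 1×(+0.15) V, the unknown satisfies 1·E° = 2×(+0.335) − 1×(+0.15) = +0.520.
E° = +0.520 / 1 = +0.520 V.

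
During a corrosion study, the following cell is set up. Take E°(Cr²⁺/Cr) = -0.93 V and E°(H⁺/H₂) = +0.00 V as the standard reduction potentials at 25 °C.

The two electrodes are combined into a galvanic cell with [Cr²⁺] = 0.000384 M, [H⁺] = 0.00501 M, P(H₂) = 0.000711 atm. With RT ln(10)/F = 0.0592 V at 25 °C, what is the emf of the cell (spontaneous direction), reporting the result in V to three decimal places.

H⁺/H₂ is the cathode (higher E°), Cr²⁺/Cr the anode: E°cell = +0.00 − (-0.93) = +0.93 V, n = 2.
Overall: 2 H⁺(aq) + Cr(s) → H₂(g) + Cr²⁺(aq)
Q = P(H₂)·[Cr²⁺] / ([H⁺]^2); log Q = -1.963.
E = E° − (0.0592/n) log Q = +0.93 − (0.0592/2)(-1.963) = +0.988 V.

+0.988 V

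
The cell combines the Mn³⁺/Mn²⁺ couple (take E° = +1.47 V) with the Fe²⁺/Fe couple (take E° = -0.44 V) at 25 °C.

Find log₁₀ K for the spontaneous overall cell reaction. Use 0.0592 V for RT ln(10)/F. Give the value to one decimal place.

Cathode: Mn³⁺/Mn²⁺; anode: Fe²⁺/Fe. E°cell = +1.91 V, n = 2.
log K = nE°cell / 0.0592 = (2)(+1.91) / 0.0592 = 64.5.

64.5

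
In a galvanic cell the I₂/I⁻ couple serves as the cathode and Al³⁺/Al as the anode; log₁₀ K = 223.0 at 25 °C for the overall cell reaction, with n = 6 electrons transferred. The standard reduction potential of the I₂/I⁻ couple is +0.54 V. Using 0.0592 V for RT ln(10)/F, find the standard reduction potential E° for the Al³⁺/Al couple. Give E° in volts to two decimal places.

-1.66 V

E°cell = (0.0592/n)·log K = (0.0592/6)(223.0) = +2.200 V.
Since I₂/I⁻ is the cathode and Al³⁺/Al the anode, E°cell = E°(I₂/I⁻) − E°(Al³⁺/Al).
So E°(Al³⁺/Al) = E°(I₂/I⁻) − E°cell = (+0.54) − (+2.200) = -1.66 V.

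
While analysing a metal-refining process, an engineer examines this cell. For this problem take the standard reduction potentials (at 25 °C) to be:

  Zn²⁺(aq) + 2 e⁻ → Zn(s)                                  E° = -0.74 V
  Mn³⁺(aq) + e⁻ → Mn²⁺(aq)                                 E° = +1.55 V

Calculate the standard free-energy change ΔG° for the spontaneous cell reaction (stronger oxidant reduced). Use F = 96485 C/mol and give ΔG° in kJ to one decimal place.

-441.9 kJ

Mn³⁺/Mn²⁺ (E° = +1.55 V) is the cathode; Zn²⁺/Zn (E° = -0.74 V) is the anode, so E°cell = +2.29 V.
Balancing electrons gives n = 2 (lcm of 1 and 2).
ΔG° = −nFE° = −(2)(96485)(+2.29) = -441,901 J = -441.9 kJ.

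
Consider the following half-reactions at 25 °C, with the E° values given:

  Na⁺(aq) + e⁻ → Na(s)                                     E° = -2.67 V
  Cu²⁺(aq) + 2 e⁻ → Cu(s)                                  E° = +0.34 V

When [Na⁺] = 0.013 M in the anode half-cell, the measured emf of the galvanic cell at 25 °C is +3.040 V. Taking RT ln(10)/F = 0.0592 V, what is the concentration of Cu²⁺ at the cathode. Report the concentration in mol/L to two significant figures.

Cu²⁺/Cu is the cathode, Na⁺/Na the anode: E°cell = +3.01 V, n = 2.
Overall reaction: Cu²⁺(aq) + 2 Na(s) → Cu(s) + 2 Na⁺(aq); Q = [Na⁺]^2/[Cu²⁺]^1.
From E = E° − (0.0592/n) log Q: log Q = (E° − E)·n/0.0592 = (+3.01 − (+3.040))·2/0.0592 = -1.0135.
So 1·log[Cu²⁺] = 2·log(0.013) − log Q = -3.7721 − (-1.0135) = -2.7586; [Cu²⁺] = 10^(-2.7586) ≈ 0.0017 M.

0.0017 M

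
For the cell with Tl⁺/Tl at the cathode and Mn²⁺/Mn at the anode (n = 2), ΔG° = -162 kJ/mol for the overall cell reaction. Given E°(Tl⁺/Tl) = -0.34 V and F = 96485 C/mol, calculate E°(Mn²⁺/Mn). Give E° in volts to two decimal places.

-1.18 V

E°cell = −ΔG°/(nF) = −(-162×10³)/((2)(96485)) = +0.840 V.
Since Tl⁺/Tl is the cathode and Mn²⁺/Mn the anode, E°cell = E°(Tl⁺/Tl) − E°(Mn²⁺/Mn).
So E°(Mn²⁺/Mn) = E°(Tl⁺/Tl) − E°cell = (-0.34) − (+0.840) = -1.18 V.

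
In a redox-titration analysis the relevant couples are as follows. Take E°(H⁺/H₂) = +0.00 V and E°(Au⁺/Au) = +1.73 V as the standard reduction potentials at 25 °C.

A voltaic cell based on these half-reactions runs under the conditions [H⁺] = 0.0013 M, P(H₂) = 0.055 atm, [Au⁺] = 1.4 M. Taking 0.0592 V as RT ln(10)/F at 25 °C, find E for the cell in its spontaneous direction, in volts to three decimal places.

+1.872 V

Au⁺/Au is the cathode (higher E°), H⁺/H₂ the anode: E°cell = +1.73 − (+0.00) = +1.73 V, n = 2.
Overall: 2 Au⁺(aq) + H₂(g) → 2 Au(s) + 2 H⁺(aq)
Q = [H⁺]^2 / ([Au⁺]^2·P(H₂)); log Q = -4.805.
E = E° − (0.0592/n) log Q = +1.73 − (0.0592/2)(-4.805) = +1.872 V.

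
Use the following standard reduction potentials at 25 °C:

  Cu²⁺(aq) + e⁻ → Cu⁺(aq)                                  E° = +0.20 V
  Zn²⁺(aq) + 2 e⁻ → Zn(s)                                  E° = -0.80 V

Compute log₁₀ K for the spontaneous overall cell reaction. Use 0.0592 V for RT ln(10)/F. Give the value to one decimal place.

Cathode: Cu²⁺/Cu⁺; anode: Zn²⁺/Zn. E°cell = +1.00 V, n = 2.
log K = nE°cell / 0.0592 = (2)(+1.00) / 0.0592 = 33.8.

33.8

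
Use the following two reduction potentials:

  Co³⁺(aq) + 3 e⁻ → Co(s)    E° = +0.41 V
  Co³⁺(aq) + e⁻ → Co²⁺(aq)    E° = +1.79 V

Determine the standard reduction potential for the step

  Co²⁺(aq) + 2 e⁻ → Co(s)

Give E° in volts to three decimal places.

-0.280 V

Sequential free energies add, so n₃E°₃ = n₁E°₁ + n₂E°₂.
With n₃ = 3, and the known step contributing 1×(+1.79) V, the unknown satisfies 2·E° = 3×(+0.41) − 1×(+1.79) = -0.560.
E° = -0.560 / 2 = -0.280 V.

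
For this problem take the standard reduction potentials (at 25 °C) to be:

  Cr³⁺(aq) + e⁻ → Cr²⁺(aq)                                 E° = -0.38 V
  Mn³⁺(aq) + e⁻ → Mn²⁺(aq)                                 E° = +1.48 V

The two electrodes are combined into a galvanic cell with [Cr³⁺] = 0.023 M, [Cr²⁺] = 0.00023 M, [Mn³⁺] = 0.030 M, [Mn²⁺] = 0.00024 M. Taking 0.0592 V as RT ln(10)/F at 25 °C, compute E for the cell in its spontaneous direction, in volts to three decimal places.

+1.866 V

Mn³⁺/Mn²⁺ is the cathode (higher E°), Cr³⁺/Cr²⁺ the anode: E°cell = +1.48 − (-0.38) = +1.86 V, n = 1.
Overall: Mn³⁺(aq) + Cr²⁺(aq) → Mn²⁺(aq) + Cr³⁺(aq)
Q = [Mn²⁺]·[Cr³⁺] / ([Mn³⁺]·[Cr²⁺]); log Q = -0.097.
E = E° − (0.0592/n) log Q = +1.86 − (0.0592/1)(-0.097) = +1.866 V.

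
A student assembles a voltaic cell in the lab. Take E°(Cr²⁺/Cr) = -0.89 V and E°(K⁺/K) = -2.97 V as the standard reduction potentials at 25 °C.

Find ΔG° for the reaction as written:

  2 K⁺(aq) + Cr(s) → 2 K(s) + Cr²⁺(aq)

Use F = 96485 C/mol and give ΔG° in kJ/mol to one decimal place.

As written, K⁺/K is reduced (cathode) and Cr²⁺/Cr is oxidised (anode), so E°cell = (-2.97) − (-0.89) = -2.08 V.
Balancing electrons gives n = 2.
ΔG° = −nFE° = −(2)(96485)(-2.08) = 401,378 J = +401.4 kJ/mol.

+401.4 kJ/mol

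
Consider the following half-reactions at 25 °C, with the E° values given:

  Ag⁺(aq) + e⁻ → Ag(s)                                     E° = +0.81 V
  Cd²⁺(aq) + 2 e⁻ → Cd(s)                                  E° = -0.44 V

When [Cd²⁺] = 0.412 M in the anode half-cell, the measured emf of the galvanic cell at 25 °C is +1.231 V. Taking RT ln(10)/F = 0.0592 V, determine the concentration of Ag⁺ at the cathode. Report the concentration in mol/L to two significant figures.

0.31 M

Ag⁺/Ag is the cathode, Cd²⁺/Cd the anode: E°cell = +1.25 V, n = 2.
Overall reaction: 2 Ag⁺(aq) + Cd(s) → 2 Ag(s) + Cd²⁺(aq); Q = [Cd²⁺]^1/[Ag⁺]^2.
From E = E° − (0.0592/n) log Q: log Q = (E° − E)·n/0.0592 = (+1.25 − (+1.231))·2/0.0592 = 0.6419.
So 2·log[Ag⁺] = 1·log(0.412) − log Q = -0.3851 − (0.6419) = -1.0270; log[Ag⁺] = -1.0270 / 2 = -0.5135; [Ag⁺] = 10^(-0.5135) ≈ 0.31 M.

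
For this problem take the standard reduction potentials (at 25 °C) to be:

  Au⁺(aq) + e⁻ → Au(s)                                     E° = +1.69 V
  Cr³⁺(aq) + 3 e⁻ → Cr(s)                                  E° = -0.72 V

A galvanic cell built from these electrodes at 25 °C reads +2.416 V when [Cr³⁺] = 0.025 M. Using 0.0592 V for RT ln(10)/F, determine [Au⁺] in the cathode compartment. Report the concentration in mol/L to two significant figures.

Au⁺/Au is the cathode, Cr³⁺/Cr the anode: E°cell = +2.41 V, n = 3.
Overall reaction: 3 Au⁺(aq) + Cr(s) → 3 Au(s) + Cr³⁺(aq); Q = [Cr³⁺]^1/[Au⁺]^3.
From E = E° − (0.0592/n) log Q: log Q = (E° − E)·n/0.0592 = (+2.41 − (+2.416))·3/0.0592 = -0.3041.
So 3·log[Au⁺] = 1·log(0.025) − log Q = -1.6021 − (-0.3041) = -1.2980; log[Au⁺] = -1.2980 / 3 = -0.4327; [Au⁺] = 10^(-0.4327) ≈ 0.37 M.

0.37 M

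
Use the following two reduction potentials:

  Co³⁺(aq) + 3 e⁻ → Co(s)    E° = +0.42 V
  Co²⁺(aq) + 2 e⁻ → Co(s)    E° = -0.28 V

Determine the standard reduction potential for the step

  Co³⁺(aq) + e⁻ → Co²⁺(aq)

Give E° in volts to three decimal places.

Sequential free energies add, so n₃E°₃ = n₁E°₁ + n₂E°₂.
With n₃ = 3, and the known step contributing 2×(-0.28) V, the unknown satisfies 1·E° = 3×(+0.42) − 2×(-0.28) = +1.820.
E° = +1.820 / 1 = +1.820 V.

+1.820 V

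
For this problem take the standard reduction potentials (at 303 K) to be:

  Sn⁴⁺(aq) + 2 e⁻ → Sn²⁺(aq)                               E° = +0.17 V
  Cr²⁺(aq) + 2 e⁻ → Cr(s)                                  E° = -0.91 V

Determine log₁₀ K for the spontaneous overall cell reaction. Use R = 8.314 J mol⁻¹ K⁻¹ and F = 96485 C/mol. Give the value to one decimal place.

35.9

Cathode: Sn⁴⁺/Sn²⁺; anode: Cr²⁺/Cr. E°cell = (+0.17) − (-0.91) = +1.08 V, with n = 2.
ΔG° = −nFE° = −RT ln K, so ln K = nFE°/(RT) = (2)(96485)(+1.08) / ((8.314)(303)) = 82.730.
log₁₀ K = 82.730 / ln 10 = 35.9.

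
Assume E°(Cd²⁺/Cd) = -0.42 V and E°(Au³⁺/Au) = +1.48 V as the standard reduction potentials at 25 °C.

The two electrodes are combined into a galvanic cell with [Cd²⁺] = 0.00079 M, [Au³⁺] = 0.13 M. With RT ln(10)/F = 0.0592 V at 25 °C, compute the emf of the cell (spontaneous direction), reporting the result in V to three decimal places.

Au³⁺/Au is the cathode (higher E°), Cd²⁺/Cd the anode: E°cell = +1.48 − (-0.42) = +1.90 V, n = 6.
Overall: 2 Au³⁺(aq) + 3 Cd(s) → 2 Au(s) + 3 Cd²⁺(aq)
Q = [Cd²⁺]^3 / ([Au³⁺]^2); log Q = -7.535.
E = E° − (0.0592/n) log Q = +1.90 − (0.0592/6)(-7.535) = +1.974 V.

+1.974 V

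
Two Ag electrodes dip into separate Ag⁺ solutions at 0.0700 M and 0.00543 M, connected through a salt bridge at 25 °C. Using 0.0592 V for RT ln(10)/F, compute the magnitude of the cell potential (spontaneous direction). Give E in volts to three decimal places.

+0.066 V

For a concentration cell E°cell = 0. The 0.0700 M side is the cathode (reduction is favoured where [Ag⁺] is higher).
With n = 1, E = −(0.0592/1) log([Ag⁺]ₐₙ/[Ag⁺]꜀ₐₜ) = −(0.0592/1) log(0.00543/0.07) = −(0.0592/1)(-1.110) = +0.066 V.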